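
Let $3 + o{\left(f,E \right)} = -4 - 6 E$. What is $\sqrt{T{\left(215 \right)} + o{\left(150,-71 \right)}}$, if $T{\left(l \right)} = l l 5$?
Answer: $2 \sqrt{57886} \approx 481.19$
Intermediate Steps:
$T{\left(l \right)} = 5 l^{2}$ ($T{\left(l \right)} = l^{2} \cdot 5 = 5 l^{2}$)
$o{\left(f,E \right)} = -7 - 6 E$ ($o{\left(f,E \right)} = -3 - \left(4 + 6 E\right) = -7 - 6 E$)
$\sqrt{T{\left(215 \right)} + o{\left(150,-71 \right)}} = \sqrt{5 \cdot 215^{2} - -419} = \sqrt{5 \cdot 46225 + \left(-7 + 426\right)} = \sqrt{231125 + 419} = \sqrt{231544} = 2 \sqrt{57886}$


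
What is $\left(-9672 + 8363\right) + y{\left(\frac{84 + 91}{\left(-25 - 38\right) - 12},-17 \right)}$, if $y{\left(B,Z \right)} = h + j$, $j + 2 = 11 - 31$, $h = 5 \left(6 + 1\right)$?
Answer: $-1296$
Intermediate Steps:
$h = 35$ ($h = 5 \cdot 7 = 35$)
$j = -22$ ($j = -2 + \left(11 - 31\right) = -2 - 20 = -22$)
$y{\left(B,Z \right)} = 13$ ($y{\left(B,Z \right)} = 35 - 22 = 13$)
$\left(-9672 + 8363\right) + y{\left(\frac{84 + 91}{\left(-25 - 38\right) - 12},-17 \right)} = \left(-9672 + 8363\right) + 13 = -1309 + 13 = -1296$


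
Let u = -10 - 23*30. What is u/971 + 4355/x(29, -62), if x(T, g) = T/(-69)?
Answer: -291800945/28159 ≈ -10363.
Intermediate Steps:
u = -700 (u = -10 - 690 = -700)
x(T, g) = -T/69 (x(T, g) = T*(-1/69) = -T/69)
u/971 + 4355/x(29, -62) = -700/971 + 4355/((-1/69*29)) = -700*1/971 + 4355/(-29/69) = -700/971 + 4355*(-69/29) = -700/971 - 300495/29 = -291800945/28159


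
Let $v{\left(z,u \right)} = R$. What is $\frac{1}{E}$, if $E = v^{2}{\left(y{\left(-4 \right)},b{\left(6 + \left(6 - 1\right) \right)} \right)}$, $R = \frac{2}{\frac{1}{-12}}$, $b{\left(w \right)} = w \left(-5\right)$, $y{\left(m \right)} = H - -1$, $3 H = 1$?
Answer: $\frac{1}{576} \approx 0.0017361$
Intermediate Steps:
$H = \frac{1}{3}$ ($H = \frac{1}{3} \cdot 1 = \frac{1}{3} \approx 0.33333$)
$y{\left(m \right)} = \frac{4}{3}$ ($y{\left(m \right)} = \frac{1}{3} - -1 = \frac{1}{3} + 1 = \frac{4}{3}$)
$b{\left(w \right)} = - 5 w$
$R = -24$ ($R = \frac{2}{- \frac{1}{12}} = 2 \left(-12\right) = -24$)
$v{\left(z,u \right)} = -24$
$E = 576$ ($E = \left(-24\right)^{2} = 576$)
$\frac{1}{E} = \frac{1}{576}$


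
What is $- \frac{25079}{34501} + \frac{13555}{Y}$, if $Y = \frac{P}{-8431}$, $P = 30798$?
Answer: $- \frac{3943622737747}{1062561798} \approx -3711.4$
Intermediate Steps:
$Y = - \frac{30798}{8431}$ ($Y = \frac{30798}{-8431} = 30798 \left(- \frac{1}{8431}\right) = - \frac{30798}{8431} \approx -3.6529$)
$- \frac{25079}{34501} + \frac{13555}{Y} = - \frac{25079}{34501} + \frac{13555}{- \frac{30798}{8431}} = \left(-25079\right) \frac{1}{34501} + 13555 \left(- \frac{8431}{30798}\right) = - \frac{25079}{34501} - \frac{114282205}{30798} = - \frac{3943622737747}{1062561798}$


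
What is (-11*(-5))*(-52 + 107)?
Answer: 3025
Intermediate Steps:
(-11*(-5))*(-52 + 107) = 55*55 = 3025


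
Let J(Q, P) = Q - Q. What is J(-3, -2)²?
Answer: 0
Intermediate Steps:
J(Q, P) = 0
J(-3, -2)² = 0² = 0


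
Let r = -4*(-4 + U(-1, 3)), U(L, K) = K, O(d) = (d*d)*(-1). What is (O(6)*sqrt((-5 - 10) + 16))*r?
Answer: -144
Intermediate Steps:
O(d) = -d**2 (O(d) = d**2*(-1) = -d**2)
r = 4 (r = -4*(-4 + 3) = -4*(-1) = 4)
(O(6)*sqrt((-5 - 10) + 16))*r = ((-1*6**2)*sqrt((-5 - 10) + 16))*4 = ((-1*36)*sqrt(-15 + 16))*4 = -36*sqrt(1)*4 = -36*1*4 = -36*4 = -144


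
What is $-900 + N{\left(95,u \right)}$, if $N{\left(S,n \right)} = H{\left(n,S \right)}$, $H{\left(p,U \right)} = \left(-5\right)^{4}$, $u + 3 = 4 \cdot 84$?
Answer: $-275$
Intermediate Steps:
$u = 333$ ($u = -3 + 4 \cdot 84 = -3 + 336 = 333$)
$H{\left(p,U \right)} = 625$
$N{\left(S,n \right)} = 625$
$-900 + N{\left(95,u \right)} = -900 + 625 = -275$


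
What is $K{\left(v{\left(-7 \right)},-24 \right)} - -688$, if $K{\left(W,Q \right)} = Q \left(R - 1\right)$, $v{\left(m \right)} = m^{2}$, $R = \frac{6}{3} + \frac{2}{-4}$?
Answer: $676$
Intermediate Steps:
$R = \frac{3}{2}$ ($R = 6 \cdot \frac{1}{3} + 2 \left(- \frac{1}{4}\right) = 2 - \frac{1}{2} = \frac{3}{2} \approx 1.5$)
$K{\left(W,Q \right)} = \frac{Q}{2}$ ($K{\left(W,Q \right)} = Q \left(\frac{3}{2} - 1\right) = Q \frac{1}{2} = \frac{Q}{2}$)
$K{\left(v{\left(-7 \right)},-24 \right)} - -688 = \frac{1}{2} \left(-24\right) - -688 = -12 + 688 = 676$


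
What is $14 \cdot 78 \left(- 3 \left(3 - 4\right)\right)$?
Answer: $3276$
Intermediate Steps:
$14 \cdot 78 \left(- 3 \left(3 - 4\right)\right) = 1092 \left(\left(-3\right) \left(-1\right)\right) = 1092 \cdot 3 = 3276$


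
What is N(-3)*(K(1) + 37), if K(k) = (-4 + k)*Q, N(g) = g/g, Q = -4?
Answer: 49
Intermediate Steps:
N(g) = 1
K(k) = 16 - 4*k (K(k) = (-4 + k)*(-4) = 16 - 4*k)
N(-3)*(K(1) + 37) = 1*((16 - 4*1) + 37) = 1*((16 - 4) + 37) = 1*(12 + 37) = 1*49 = 49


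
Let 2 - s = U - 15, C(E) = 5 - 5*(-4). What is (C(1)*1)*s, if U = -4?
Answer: 525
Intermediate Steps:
C(E) = 25 (C(E) = 5 + 20 = 25)
s = 21 (s = 2 - (-4 - 15) = 2 - 1*(-19) = 2 + 19 = 21)
(C(1)*1)*s = (25*1)*21 = 25*21 = 525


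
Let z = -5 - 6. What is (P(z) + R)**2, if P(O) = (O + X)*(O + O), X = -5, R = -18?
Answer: 111556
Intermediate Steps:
z = -11
P(O) = 2*O*(-5 + O) (P(O) = (O - 5)*(O + O) = (-5 + O)*(2*O) = 2*O*(-5 + O))
(P(z) + R)**2 = (2*(-11)*(-5 - 11) - 18)**2 = (2*(-11)*(-16) - 18)**2 = (352 - 18)**2 = 334**2 = 111556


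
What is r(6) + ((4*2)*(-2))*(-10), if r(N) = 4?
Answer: 164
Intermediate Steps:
r(6) + ((4*2)*(-2))*(-10) = 4 + ((4*2)*(-2))*(-10) = 4 + (8*(-2))*(-10) = 4 - 16*(-10) = 4 + 160 = 164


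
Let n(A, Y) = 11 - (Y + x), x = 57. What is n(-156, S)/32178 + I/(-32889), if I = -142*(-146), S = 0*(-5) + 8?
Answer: -111481717/176383707 ≈ -0.63204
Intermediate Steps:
S = 8 (S = 0 + 8 = 8)
n(A, Y) = -46 - Y (n(A, Y) = 11 - (Y + 57) = 11 - (57 + Y) = 11 + (-57 - Y) = -46 - Y)
I = 20732
n(-156, S)/32178 + I/(-32889) = (-46 - 1*8)/32178 + 20732/(-32889) = (-46 - 8)*(1/32178) + 20732*(-1/32889) = -54*1/32178 - 20732/32889 = -9/5363 - 20732/32889 = -111481717/176383707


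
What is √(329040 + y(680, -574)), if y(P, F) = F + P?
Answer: √329146 ≈ 573.71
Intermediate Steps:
√(329040 + y(680, -574)) = √(329040 + (-574 + 680)) = √(329040 + 106) = √329146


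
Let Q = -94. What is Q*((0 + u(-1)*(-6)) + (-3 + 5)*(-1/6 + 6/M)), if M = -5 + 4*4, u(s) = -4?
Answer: -76798/33 ≈ -2327.2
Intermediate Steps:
M = 11 (M = -5 + 16 = 11)
Q*((0 + u(-1)*(-6)) + (-3 + 5)*(-1/6 + 6/M)) = -94*((0 - 4*(-6)) + (-3 + 5)*(-1/6 + 6/11)) = -94*((0 + 24) + 2*(-1*⅙ + 6*(1/11))) = -94*(24 + 2*(-⅙ + 6/11)) = -94*(24 + 2*(25/66)) = -94*(24 + 25/33) = -94*817/33 = -76798/33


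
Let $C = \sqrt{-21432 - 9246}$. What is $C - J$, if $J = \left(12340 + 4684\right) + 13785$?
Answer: $-30809 + i \sqrt{30678} \approx -30809.0 + 175.15 i$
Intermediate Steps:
$J = 30809$ ($J = 17024 + 13785 = 30809$)
$C = i \sqrt{30678}$ ($C = \sqrt{-21432 - 9246} = \sqrt{-30678} = i \sqrt{30678} \approx 175.15 i$)
$C - J = i \sqrt{30678} - 30809 = -30809 + i \sqrt{30678}$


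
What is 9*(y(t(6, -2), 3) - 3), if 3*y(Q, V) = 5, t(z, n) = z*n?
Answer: -12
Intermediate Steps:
t(z, n) = n*z
y(Q, V) = 5/3 (y(Q, V) = (1/3)*5 = 5/3)
9*(y(t(6, -2), 3) - 3) = 9*(5/3 - 3) = 9*(-4/3) = -12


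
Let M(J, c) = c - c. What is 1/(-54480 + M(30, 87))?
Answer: -1/54480 ≈ -1.8355e-5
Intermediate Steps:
M(J, c) = 0
1/(-54480 + M(30, 87)) = 1/(-54480 + 0) = 1/(-54480) = -1/54480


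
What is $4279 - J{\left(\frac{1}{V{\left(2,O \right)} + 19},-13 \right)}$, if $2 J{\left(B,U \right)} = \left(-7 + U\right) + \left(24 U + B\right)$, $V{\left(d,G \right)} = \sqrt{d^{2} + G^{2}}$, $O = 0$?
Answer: $\frac{186689}{42} \approx 4445.0$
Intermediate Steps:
$V{\left(d,G \right)} = \sqrt{G^{2} + d^{2}}$
$J{\left(B,U \right)} = - \frac{7}{2} + \frac{B}{2} + \frac{25 U}{2}$ ($J{\left(B,U \right)} = \frac{\left(-7 + U\right) + \left(24 U + B\right)}{2} = \frac{\left(-7 + U\right) + \left(B + 24 U\right)}{2} = \frac{-7 + B + 25 U}{2} = - \frac{7}{2} + \frac{B}{2} + \frac{25 U}{2}$)
$4279 - J{\left(\frac{1}{V{\left(2,O \right)} + 19},-13 \right)} = 4279 - \left(- \frac{7}{2} + \frac{1}{2 \left(\sqrt{0^{2} + 2^{2}} + 19\right)} + \frac{25}{2} \left(-13\right)\right) = 4279 - \left(- \frac{7}{2} + \frac{1}{2 \left(\sqrt{0 + 4} + 19\right)} - \frac{325}{2}\right) = 4279 - \left(- \frac{7}{2} + \frac{1}{2 \left(\sqrt{4} + 19\right)} - \frac{325}{2}\right) = 4279 - \left(- \frac{7}{2} + \frac{1}{2 \left(2 + 19\right)} - \frac{325}{2}\right) = 4279 - \left(- \frac{7}{2} + \frac{1}{2 \cdot 21} - \frac{325}{2}\right) = 4279 - \left(- \frac{7}{2} + \frac{1}{2} \cdot \frac{1}{21} - \frac{325}{2}\right) = 4279 - \left(- \frac{7}{2} + \frac{1}{42} - \frac{325}{2}\right) = 4279 - - \frac{6971}{42} = 4279 + \frac{6971}{42} = \frac{186689}{42}$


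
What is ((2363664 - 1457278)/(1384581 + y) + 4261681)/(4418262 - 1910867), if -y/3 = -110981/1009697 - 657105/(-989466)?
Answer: 151156276660399069795103/88934022536669781465225 ≈ 1.6996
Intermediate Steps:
y = -42589617003/25616944918 (y = -3*(-110981/1009697 - 657105/(-989466)) = -3*(-110981*1/1009697 - 657105*(-1/989466)) = -3*(-8537/77669 + 219035/329822) = -3*14196539001/25616944918 = -42589617003/25616944918 ≈ -1.6626)
((2363664 - 1457278)/(1384581 + y) + 4261681)/(4418262 - 1910867) = ((2363664 - 1457278)/(1384581 - 42589617003/25616944918) + 4261681)/(4418262 - 1910867) = (906386/(35468692621892355/25616944918) + 4261681)/2507395 = (906386*(25616944918/35468692621892355) + 4261681)*(1/2507395) = (23218840236446348/35468692621892355 + 4261681)*(1/2507395) = (151156276660399069795103/35468692621892355)*(1/2507395) = 151156276660399069795103/88934022536669781465225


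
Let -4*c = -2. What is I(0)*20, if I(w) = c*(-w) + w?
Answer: 0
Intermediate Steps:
c = ½ (c = -¼*(-2) = ½ ≈ 0.50000)
I(w) = w/2 (I(w) = (-w)/2 + w = -w/2 + w = w/2)
I(0)*20 = ((½)*0)*20 = 0*20 = 0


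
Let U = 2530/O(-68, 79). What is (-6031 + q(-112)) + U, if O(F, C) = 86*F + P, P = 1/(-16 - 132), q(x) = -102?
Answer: -1061703321/173101 ≈ -6133.4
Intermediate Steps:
P = -1/148 (P = 1/(-148) = -1/148 ≈ -0.0067568)
O(F, C) = -1/148 + 86*F (O(F, C) = 86*F - 1/148 = -1/148 + 86*F)
U = -74888/173101 (U = 2530/(-1/148 + 86*(-68)) = 2530/(-1/148 - 5848) = 2530/(-865505/148) = 2530*(-148/865505) = -74888/173101 ≈ -0.43263)
(-6031 + q(-112)) + U = (-6031 - 102) - 74888/173101 = -6133 - 74888/173101 = -1061703321/173101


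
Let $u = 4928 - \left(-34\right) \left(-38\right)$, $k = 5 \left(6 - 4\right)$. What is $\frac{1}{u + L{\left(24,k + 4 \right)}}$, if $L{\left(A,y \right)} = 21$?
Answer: $\frac{1}{3657} \approx 0.00027345$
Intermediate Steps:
$k = 10$ ($k = 5 \cdot 2 = 10$)
$u = 3636$ ($u = 4928 - 1292 = 3636$)
$\frac{1}{u + L{\left(24,k + 4 \right)}} = \frac{1}{3636 + 21} = \frac{1}{3657}$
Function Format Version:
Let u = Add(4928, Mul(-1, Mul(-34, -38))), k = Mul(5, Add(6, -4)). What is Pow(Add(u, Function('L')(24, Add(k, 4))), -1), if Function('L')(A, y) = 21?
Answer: Rational(1, 3657) ≈ 0.00027345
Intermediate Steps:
k = 10 (k = Mul(5, 2) = 10)
u = 3636 (u = Add(4928, Mul(-1, 1292)) = Add(4928, -1292) = 3636)
Pow(Add(u, Function('L')(24, Add(k, 4))), -1) = Pow(Add(3636, 21), -1) = Pow(3657, -1) = Rational(1, 3657)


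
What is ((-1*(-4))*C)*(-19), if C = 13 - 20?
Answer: 532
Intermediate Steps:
C = -7
((-1*(-4))*C)*(-19) = (-1*(-4)*(-7))*(-19) = (4*(-7))*(-19) = -28*(-19) = 532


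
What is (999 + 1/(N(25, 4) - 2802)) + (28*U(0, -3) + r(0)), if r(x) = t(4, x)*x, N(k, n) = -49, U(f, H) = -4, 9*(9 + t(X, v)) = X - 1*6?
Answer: 2528836/2851 ≈ 887.00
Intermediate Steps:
t(X, v) = -29/3 + X/9 (t(X, v) = -9 + (X - 1*6)/9 = -9 + (X - 6)/9 = -9 + (-6 + X)/9 = -9 + (-2/3 + X/9) = -29/3 + X/9)
r(x) = -83*x/9 (r(x) = (-29/3 + (1/9)*4)*x = (-29/3 + 4/9)*x = -83*x/9)
(999 + 1/(N(25, 4) - 2802)) + (28*U(0, -3) + r(0)) = (999 + 1/(-49 - 2802)) + (28*(-4) - 83/9*0) = (999 + 1/(-2851)) + (-112 + 0) = (999 - 1/2851) - 112 = 2848148/2851 - 112 = 2528836/2851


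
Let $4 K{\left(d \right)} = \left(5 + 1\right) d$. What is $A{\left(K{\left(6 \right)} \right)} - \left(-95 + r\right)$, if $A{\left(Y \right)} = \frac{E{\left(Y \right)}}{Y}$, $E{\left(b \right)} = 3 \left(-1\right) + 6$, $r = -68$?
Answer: $\frac{490}{3} \approx 163.33$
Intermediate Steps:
$K{\left(d \right)} = \frac{3 d}{2}$ ($K{\left(d \right)} = \frac{\left(5 + 1\right) d}{4} = \frac{6 d}{4} = \frac{3 d}{2}$)
$E{\left(b \right)} = 3$ ($E{\left(b \right)} = -3 + 6 = 3$)
$A{\left(Y \right)} = \frac{3}{Y}$
$A{\left(K{\left(6 \right)} \right)} - \left(-95 + r\right) = \frac{3}{\frac{3}{2} \cdot 6} + \left(170 - \left(\left(53 + 22\right) - 68\right)\right) = \frac{3}{9} + \left(170 - \left(75 - 68\right)\right) = 3 \cdot \frac{1}{9} + \left(170 - 7\right) = \frac{1}{3} + \left(170 - 7\right) = \frac{1}{3} + 163 = \frac{490}{3}$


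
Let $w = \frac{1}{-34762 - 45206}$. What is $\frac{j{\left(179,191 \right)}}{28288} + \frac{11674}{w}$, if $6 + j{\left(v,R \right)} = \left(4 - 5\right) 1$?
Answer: $- \frac{26408161468423}{28288} \approx -9.3355 \cdot 10^{8}$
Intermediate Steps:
$j{\left(v,R \right)} = -7$ ($j{\left(v,R \right)} = -6 + \left(4 - 5\right) 1 = -6 - 1 = -7$)
$w = - \frac{1}{79968}$ ($w = \frac{1}{-79968} = - \frac{1}{79968} \approx -1.2505 \cdot 10^{-5}$)
$\frac{j{\left(179,191 \right)}}{28288} + \frac{11674}{w} = - \frac{7}{28288} + \frac{11674}{- \frac{1}{79968}} = \left(-7\right) \frac{1}{28288} + 11674 \left(-79968\right) = - \frac{7}{28288} - 933546432 = - \frac{26408161468423}{28288}$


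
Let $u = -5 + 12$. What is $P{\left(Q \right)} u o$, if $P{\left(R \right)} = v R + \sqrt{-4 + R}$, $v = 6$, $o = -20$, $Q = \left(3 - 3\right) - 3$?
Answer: $2520 - 140 i \sqrt{7} \approx 2520.0 - 370.41 i$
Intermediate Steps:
$Q = -3$ ($Q = 0 - 3 = -3$)
$P{\left(R \right)} = \sqrt{-4 + R} + 6 R$ ($P{\left(R \right)} = 6 R + \sqrt{-4 + R} = \sqrt{-4 + R} + 6 R$)
$u = 7$
$P{\left(Q \right)} u o = \left(\sqrt{-4 - 3} + 6 \left(-3\right)\right) 7 \left(-20\right) = \left(\sqrt{-7} - 18\right) 7 \left(-20\right) = \left(i \sqrt{7} - 18\right) 7 \left(-20\right) = \left(-18 + i \sqrt{7}\right) 7 \left(-20\right) = \left(-126 + 7 i \sqrt{7}\right) \left(-20\right) = 2520 - 140 i \sqrt{7}$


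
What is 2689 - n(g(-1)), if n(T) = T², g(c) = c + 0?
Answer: 2688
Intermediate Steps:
g(c) = c
2689 - n(g(-1)) = 2689 - 1*(-1)² = 2689 - 1*1 = 2689 - 1 = 2688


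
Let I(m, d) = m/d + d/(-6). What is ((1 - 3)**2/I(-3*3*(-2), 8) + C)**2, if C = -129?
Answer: 1879641/121 ≈ 15534.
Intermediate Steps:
I(m, d) = -d/6 + m/d (I(m, d) = m/d + d*(-1/6) = m/d - d/6 = -d/6 + m/d)
((1 - 3)**2/I(-3*3*(-2), 8) + C)**2 = ((1 - 3)**2/(-1/6*8 + (-3*3*(-2))/8) - 129)**2 = ((-2)**2/(-4/3 - 9*(-2)*(1/8)) - 129)**2 = (4/(-4/3 + 18*(1/8)) - 129)**2 = (4/(-4/3 + 9/4) - 129)**2 = (4/(11/12) - 129)**2 = (4*(12/11) - 129)**2 = (48/11 - 129)**2 = (-1371/11)**2 = 1879641/121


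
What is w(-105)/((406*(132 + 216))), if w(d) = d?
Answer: -5/6728 ≈ -0.00074316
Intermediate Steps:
w(-105)/((406*(132 + 216))) = -105*1/(406*(132 + 216)) = -105/(406*348) = -105/141288 = -105*1/141288 = -5/6728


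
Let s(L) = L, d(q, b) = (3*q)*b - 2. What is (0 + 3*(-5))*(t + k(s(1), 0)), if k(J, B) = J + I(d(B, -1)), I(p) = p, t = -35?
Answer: 540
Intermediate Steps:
d(q, b) = -2 + 3*b*q (d(q, b) = 3*b*q - 2 = -2 + 3*b*q)
k(J, B) = -2 + J - 3*B (k(J, B) = J + (-2 + 3*(-1)*B) = J + (-2 - 3*B) = -2 + J - 3*B)
(0 + 3*(-5))*(t + k(s(1), 0)) = (0 + 3*(-5))*(-35 + (-2 + 1 - 3*0)) = (0 - 15)*(-35 + (-2 + 1 + 0)) = -15*(-35 - 1) = -15*(-36) = 540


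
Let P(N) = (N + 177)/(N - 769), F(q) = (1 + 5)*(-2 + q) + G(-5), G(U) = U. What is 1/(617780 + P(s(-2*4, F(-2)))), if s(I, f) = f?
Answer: 399/246494146 ≈ 1.6187e-6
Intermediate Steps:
F(q) = -17 + 6*q (F(q) = (1 + 5)*(-2 + q) - 5 = 6*(-2 + q) - 5 = (-12 + 6*q) - 5 = -17 + 6*q)
P(N) = (177 + N)/(-769 + N)
1/(617780 + P(s(-2*4, F(-2)))) = 1/(617780 + (177 + (-17 + 6*(-2)))/(-769 + (-17 + 6*(-2)))) = 1/(617780 + (177 + (-17 - 12))/(-769 + (-17 - 12))) = 1/(617780 + (177 - 29)/(-769 - 29)) = 1/(617780 + 148/(-798)) = 1/(617780 - 1/798*148) = 1/(617780 - 74/399) = 1/(246494146/399) = 399/246494146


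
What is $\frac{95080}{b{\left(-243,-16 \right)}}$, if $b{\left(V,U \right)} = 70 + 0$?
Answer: $\frac{9508}{7} \approx 1358.3$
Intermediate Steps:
$b{\left(V,U \right)} = 70$
$\frac{95080}{b{\left(-243,-16 \right)}} = \frac{95080}{70} = 95080 \cdot \frac{1}{70} = \frac{9508}{7}$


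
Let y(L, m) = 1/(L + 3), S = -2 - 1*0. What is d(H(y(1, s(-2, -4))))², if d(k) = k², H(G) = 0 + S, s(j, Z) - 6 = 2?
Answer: 16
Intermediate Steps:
s(j, Z) = 8 (s(j, Z) = 6 + 2 = 8)
S = -2 (S = -2 + 0 = -2)
y(L, m) = 1/(3 + L)
H(G) = -2 (H(G) = 0 - 2 = -2)
d(H(y(1, s(-2, -4))))² = ((-2)²)² = 4² = 16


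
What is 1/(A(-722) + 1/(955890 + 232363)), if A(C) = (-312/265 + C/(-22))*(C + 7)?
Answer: -62977409/1424749806284 ≈ -4.4202e-5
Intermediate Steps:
A(C) = (7 + C)*(-312/265 - C/22) (A(C) = (-312*1/265 + C*(-1/22))*(7 + C) = (-312/265 - C/22)*(7 + C) = (7 + C)*(-312/265 - C/22))
1/(A(-722) + 1/(955890 + 232363)) = 1/((-2184/265 - 8719/5830*(-722) - 1/22*(-722)²) + 1/(955890 + 232363)) = 1/((-2184/265 + 3147559/2915 - 1/22*521284) + 1/1188253) = 1/((-2184/265 + 3147559/2915 - 260642/11) + 1/1188253) = 1/(-1199029/53 + 1/1188253) = 1/(-1424749806284/62977409) = -62977409/1424749806284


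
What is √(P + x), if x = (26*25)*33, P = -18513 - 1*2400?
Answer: √537 ≈ 23.173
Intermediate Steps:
P = -20913 (P = -18513 - 2400 = -20913)
x = 21450 (x = 650*33 = 21450)
√(P + x) = √(-20913 + 21450) = √537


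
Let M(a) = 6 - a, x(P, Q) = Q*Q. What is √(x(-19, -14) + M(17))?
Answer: √185 ≈ 13.601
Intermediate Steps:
x(P, Q) = Q²
√(x(-19, -14) + M(17)) = √((-14)² + (6 - 1*17)) = √(196 + (6 - 17)) = √(196 - 11) = √185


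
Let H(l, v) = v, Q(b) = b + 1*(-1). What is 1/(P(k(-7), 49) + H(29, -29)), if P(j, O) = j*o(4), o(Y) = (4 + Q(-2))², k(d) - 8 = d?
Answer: -1/28 ≈ -0.035714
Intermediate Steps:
Q(b) = -1 + b (Q(b) = b - 1 = -1 + b)
k(d) = 8 + d
o(Y) = 1 (o(Y) = (4 + (-1 - 2))² = (4 - 3)² = 1² = 1)
P(j, O) = j (P(j, O) = j*1 = j)
1/(P(k(-7), 49) + H(29, -29)) = 1/((8 - 7) - 29) = 1/(1 - 29) = 1/(-28) = -1/28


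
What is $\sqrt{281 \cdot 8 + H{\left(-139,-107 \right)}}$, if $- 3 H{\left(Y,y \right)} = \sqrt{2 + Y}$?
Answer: $\frac{\sqrt{20232 - 3 i \sqrt{137}}}{3} \approx 47.413 - 0.041144 i$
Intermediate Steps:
$H{\left(Y,y \right)} = - \frac{\sqrt{2 + Y}}{3}$
$\sqrt{281 \cdot 8 + H{\left(-139,-107 \right)}} = \sqrt{281 \cdot 8 - \frac{\sqrt{2 - 139}}{3}} = \sqrt{2248 - \frac{\sqrt{-137}}{3}} = \sqrt{2248 - \frac{i \sqrt{137}}{3}}$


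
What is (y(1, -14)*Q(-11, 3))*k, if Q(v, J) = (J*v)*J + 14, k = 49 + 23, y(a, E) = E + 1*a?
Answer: 79560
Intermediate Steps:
y(a, E) = E + a
k = 72
Q(v, J) = 14 + v*J² (Q(v, J) = v*J² + 14 = 14 + v*J²)
(y(1, -14)*Q(-11, 3))*k = ((-14 + 1)*(14 - 11*3²))*72 = -13*(14 - 11*9)*72 = -13*(14 - 99)*72 = -13*(-85)*72 = 1105*72 = 79560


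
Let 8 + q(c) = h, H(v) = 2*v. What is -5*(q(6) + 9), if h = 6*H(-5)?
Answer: 295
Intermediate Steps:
h = -60 (h = 6*(2*(-5)) = 6*(-10) = -60)
q(c) = -68 (q(c) = -8 - 60 = -68)
-5*(q(6) + 9) = -5*(-68 + 9) = -5*(-59) = 295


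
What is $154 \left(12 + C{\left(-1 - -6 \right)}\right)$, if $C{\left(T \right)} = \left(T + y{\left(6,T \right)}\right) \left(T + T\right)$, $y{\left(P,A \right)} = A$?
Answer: $17248$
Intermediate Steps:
$C{\left(T \right)} = 4 T^{2}$ ($C{\left(T \right)} = \left(T + T\right) \left(T + T\right) = 2 T 2 T = 4 T^{2}$)
$154 \left(12 + C{\left(-1 - -6 \right)}\right) = 154 \left(12 + 4 \left(-1 - -6\right)^{2}\right) = 154 \left(12 + 4 \left(-1 + 6\right)^{2}\right) = 154 \left(12 + 4 \cdot 5^{2}\right) = 154 \left(12 + 4 \cdot 25\right) = 154 \left(12 + 100\right) = 154 \cdot 112 = 17248$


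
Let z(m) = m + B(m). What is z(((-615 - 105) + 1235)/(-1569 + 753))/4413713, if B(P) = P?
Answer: -515/1800794904 ≈ -2.8598e-7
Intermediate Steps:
z(m) = 2*m (z(m) = m + m = 2*m)
z(((-615 - 105) + 1235)/(-1569 + 753))/4413713 = (2*(((-615 - 105) + 1235)/(-1569 + 753)))/4413713 = (2*((-720 + 1235)/(-816)))*(1/4413713) = (2*(515*(-1/816)))*(1/4413713) = (2*(-515/816))*(1/4413713) = -515/408*1/4413713 = -515/1800794904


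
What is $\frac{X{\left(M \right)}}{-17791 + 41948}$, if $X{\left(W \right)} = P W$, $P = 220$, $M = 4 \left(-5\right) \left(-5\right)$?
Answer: $\frac{22000}{24157} \approx 0.91071$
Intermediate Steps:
$M = 100$ ($M = \left(-20\right) \left(-5\right) = 100$)
$X{\left(W \right)} = 220 W$
$\frac{X{\left(M \right)}}{-17791 + 41948} = \frac{220 \cdot 100}{-17791 + 41948} = \frac{22000}{24157}$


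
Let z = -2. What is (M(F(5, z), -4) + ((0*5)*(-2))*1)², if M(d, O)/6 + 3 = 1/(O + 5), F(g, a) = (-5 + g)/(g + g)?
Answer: 144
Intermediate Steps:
F(g, a) = (-5 + g)/(2*g) (F(g, a) = (-5 + g)/((2*g)) = (-5 + g)*(1/(2*g)) = (-5 + g)/(2*g))
M(d, O) = -18 + 6/(5 + O) (M(d, O) = -18 + 6/(O + 5) = -18 + 6/(5 + O))
(M(F(5, z), -4) + ((0*5)*(-2))*1)² = (6*(-14 - 3*(-4))/(5 - 4) + ((0*5)*(-2))*1)² = (6*(-14 + 12)/1 + (0*(-2))*1)² = (6*1*(-2) + 0*1)² = (-12 + 0)² = (-12)² = 144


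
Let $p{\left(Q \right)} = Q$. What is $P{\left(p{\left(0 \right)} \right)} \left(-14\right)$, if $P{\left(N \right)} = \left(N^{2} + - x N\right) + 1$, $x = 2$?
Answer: $-14$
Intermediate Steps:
$P{\left(N \right)} = 1 + N^{2} - 2 N$ ($P{\left(N \right)} = \left(N^{2} + \left(-1\right) 2 N\right) + 1 = \left(N^{2} - 2 N\right) + 1 = 1 + N^{2} - 2 N$)
$P{\left(p{\left(0 \right)} \right)} \left(-14\right) = \left(1 + 0^{2} - 0\right) \left(-14\right) = \left(1 + 0 + 0\right) \left(-14\right) = 1 \left(-14\right) = -14$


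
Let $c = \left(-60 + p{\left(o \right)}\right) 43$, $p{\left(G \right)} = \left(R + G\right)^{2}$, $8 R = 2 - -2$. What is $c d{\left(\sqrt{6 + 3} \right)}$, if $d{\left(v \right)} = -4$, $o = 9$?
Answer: $-5203$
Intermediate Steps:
$R = \frac{1}{2}$ ($R = \frac{2 - -2}{8} = \frac{2 + 2}{8} = \frac{1}{8} \cdot 4 = \frac{1}{2} \approx 0.5$)
$p{\left(G \right)} = \left(\frac{1}{2} + G\right)^{2}$
$c = \frac{5203}{4}$ ($c = \left(-60 + \frac{\left(1 + 2 \cdot 9\right)^{2}}{4}\right) 43 = \left(-60 + \frac{\left(1 + 18\right)^{2}}{4}\right) 43 = \left(-60 + \frac{19^{2}}{4}\right) 43 = \left(-60 + \frac{1}{4} \cdot 361\right) 43 = \left(-60 + \frac{361}{4}\right) 43 = \frac{121}{4} \cdot 43 = \frac{5203}{4} \approx 1300.8$)
$c d{\left(\sqrt{6 + 3} \right)} = \frac{5203}{4} \left(-4\right) = -5203$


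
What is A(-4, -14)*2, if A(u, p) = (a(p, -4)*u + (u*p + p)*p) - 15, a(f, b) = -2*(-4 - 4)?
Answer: -1334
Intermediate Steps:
a(f, b) = 16 (a(f, b) = -2*(-8) = 16)
A(u, p) = -15 + 16*u + p*(p + p*u) (A(u, p) = (16*u + (u*p + p)*p) - 15 = (16*u + (p*u + p)*p) - 15 = (16*u + (p + p*u)*p) - 15 = (16*u + p*(p + p*u)) - 15 = -15 + 16*u + p*(p + p*u))
A(-4, -14)*2 = (-15 + (-14)**2 + 16*(-4) - 4*(-14)**2)*2 = (-15 + 196 - 64 - 4*196)*2 = (-15 + 196 - 64 - 784)*2 = -667*2 = -1334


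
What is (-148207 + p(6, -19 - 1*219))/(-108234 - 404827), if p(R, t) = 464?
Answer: 147743/513061 ≈ 0.28796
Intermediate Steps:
(-148207 + p(6, -19 - 1*219))/(-108234 - 404827) = (-148207 + 464)/(-108234 - 404827) = -147743/(-513061) = -147743*(-1/513061) = 147743/513061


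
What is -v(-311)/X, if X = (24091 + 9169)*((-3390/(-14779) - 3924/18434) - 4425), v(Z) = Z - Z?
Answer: 0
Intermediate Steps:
v(Z) = 0
X = -20047883778090180/136218043 (X = 33260*((-3390*(-1/14779) - 3924*1/18434) - 4425) = 33260*((3390/14779 - 1962/9217) - 4425) = 33260*(2249232/136218043 - 4425) = 33260*(-602762591043/136218043) = -20047883778090180/136218043 ≈ -1.4717e+8)
-v(-311)/X = -0/(-20047883778090180/136218043) = -0*(-136218043)/20047883778090180 = -1*0 = 0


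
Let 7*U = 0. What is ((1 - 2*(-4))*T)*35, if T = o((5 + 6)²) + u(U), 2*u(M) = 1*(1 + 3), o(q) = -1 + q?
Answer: 38430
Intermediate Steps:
U = 0 (U = (⅐)*0 = 0)
u(M) = 2 (u(M) = (1*(1 + 3))/2 = (1*4)/2 = (½)*4 = 2)
T = 122 (T = (-1 + (5 + 6)²) + 2 = (-1 + 11²) + 2 = (-1 + 121) + 2 = 120 + 2 = 122)
((1 - 2*(-4))*T)*35 = ((1 - 2*(-4))*122)*35 = ((1 + 8)*122)*35 = (9*122)*35 = 1098*35 = 38430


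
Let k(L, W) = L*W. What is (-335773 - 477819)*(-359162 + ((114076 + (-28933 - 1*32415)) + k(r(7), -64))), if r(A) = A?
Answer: 249676740144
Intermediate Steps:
(-335773 - 477819)*(-359162 + ((114076 + (-28933 - 1*32415)) + k(r(7), -64))) = (-335773 - 477819)*(-359162 + ((114076 + (-28933 - 1*32415)) + 7*(-64))) = -813592*(-359162 + ((114076 + (-28933 - 32415)) - 448)) = -813592*(-359162 + ((114076 - 61348) - 448)) = -813592*(-359162 + (52728 - 448)) = -813592*(-359162 + 52280) = -813592*(-306882) = 249676740144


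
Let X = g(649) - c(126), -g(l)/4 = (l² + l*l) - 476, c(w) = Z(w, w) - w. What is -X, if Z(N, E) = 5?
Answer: 3367583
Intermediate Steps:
c(w) = 5 - w
g(l) = 1904 - 8*l² (g(l) = -4*((l² + l*l) - 476) = -4*((l² + l²) - 476) = -4*(2*l² - 476) = -4*(-476 + 2*l²) = 1904 - 8*l²)
X = -3367583 (X = (1904 - 8*649²) - (5 - 1*126) = (1904 - 8*421201) - (5 - 126) = (1904 - 3369608) - 1*(-121) = -3367704 + 121 = -3367583)
-X = -1*(-3367583) = 3367583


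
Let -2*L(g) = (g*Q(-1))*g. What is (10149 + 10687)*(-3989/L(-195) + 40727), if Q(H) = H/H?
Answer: 32267716259908/38025 ≈ 8.4859e+8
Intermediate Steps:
Q(H) = 1
L(g) = -g**2/2 (L(g) = -g*1*g/2 = -g*g/2 = -g**2/2)
(10149 + 10687)*(-3989/L(-195) + 40727) = (10149 + 10687)*(-3989/((-1/2*(-195)**2)) + 40727) = 20836*(-3989/((-1/2*38025)) + 40727) = 20836*(-3989/(-38025/2) + 40727) = 20836*(-3989*(-2/38025) + 40727) = 20836*(7978/38025 + 40727) = 20836*(1548652153/38025) = 32267716259908/38025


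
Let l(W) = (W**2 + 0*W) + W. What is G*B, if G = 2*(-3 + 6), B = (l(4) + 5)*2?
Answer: 300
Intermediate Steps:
l(W) = W + W**2 (l(W) = (W**2 + 0) + W = W**2 + W = W + W**2)
B = 50 (B = (4*(1 + 4) + 5)*2 = (4*5 + 5)*2 = (20 + 5)*2 = 25*2 = 50)
G = 6 (G = 2*3 = 6)
G*B = 6*50 = 300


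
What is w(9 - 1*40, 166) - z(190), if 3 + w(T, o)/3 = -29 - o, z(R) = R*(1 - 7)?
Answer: 546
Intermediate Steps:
z(R) = -6*R (z(R) = R*(-6) = -6*R)
w(T, o) = -96 - 3*o (w(T, o) = -9 + 3*(-29 - o) = -9 + (-87 - 3*o) = -96 - 3*o)
w(9 - 1*40, 166) - z(190) = (-96 - 3*166) - (-6)*190 = (-96 - 498) - 1*(-1140) = -594 + 1140 = 546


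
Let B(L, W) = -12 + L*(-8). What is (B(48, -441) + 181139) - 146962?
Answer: 33781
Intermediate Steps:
B(L, W) = -12 - 8*L
(B(48, -441) + 181139) - 146962 = ((-12 - 8*48) + 181139) - 146962 = ((-12 - 384) + 181139) - 146962 = (-396 + 181139) - 146962 = 180743 - 146962 = 33781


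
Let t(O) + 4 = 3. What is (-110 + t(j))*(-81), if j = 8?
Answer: 8991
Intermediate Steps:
t(O) = -1 (t(O) = -4 + 3 = -1)
(-110 + t(j))*(-81) = (-110 - 1)*(-81) = -111*(-81) = 8991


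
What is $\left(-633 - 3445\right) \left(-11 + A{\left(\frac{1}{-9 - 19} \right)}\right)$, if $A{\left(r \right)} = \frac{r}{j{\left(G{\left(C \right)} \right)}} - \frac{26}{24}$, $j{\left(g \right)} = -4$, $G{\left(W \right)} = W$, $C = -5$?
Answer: $\frac{8272223}{168} \approx 49239.0$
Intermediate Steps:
$A{\left(r \right)} = - \frac{13}{12} - \frac{r}{4}$ ($A{\left(r \right)} = \frac{r}{-4} - \frac{26}{24} = r \left(- \frac{1}{4}\right) - \frac{13}{12} = - \frac{r}{4} - \frac{13}{12} = - \frac{13}{12} - \frac{r}{4}$)
$\left(-633 - 3445\right) \left(-11 + A{\left(\frac{1}{-9 - 19} \right)}\right) = \left(-633 - 3445\right) \left(-11 - \left(\frac{13}{12} + \frac{1}{4 \left(-9 - 19\right)}\right)\right) = - 4078 \left(-11 - \left(\frac{13}{12} + \frac{1}{4 \left(-28\right)}\right)\right) = - 4078 \left(-11 - \frac{361}{336}\right) = \left(-4078\right) \left(- \frac{4057}{336}\right) = \frac{8272223}{168}$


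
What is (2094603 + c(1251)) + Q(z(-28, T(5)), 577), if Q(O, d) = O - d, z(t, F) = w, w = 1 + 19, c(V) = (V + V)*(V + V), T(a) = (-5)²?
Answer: 8354050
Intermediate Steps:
T(a) = 25
c(V) = 4*V² (c(V) = (2*V)*(2*V) = 4*V²)
w = 20
z(t, F) = 20
(2094603 + c(1251)) + Q(z(-28, T(5)), 577) = (2094603 + 4*1251²) + (20 - 1*577) = (2094603 + 4*1565001) + (20 - 577) = (2094603 + 6260004) - 557 = 8354607 - 557 = 8354050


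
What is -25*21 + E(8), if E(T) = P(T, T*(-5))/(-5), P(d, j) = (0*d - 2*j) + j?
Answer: -533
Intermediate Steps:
P(d, j) = -j (P(d, j) = (0 - 2*j) + j = -2*j + j = -j)
E(T) = -T (E(T) = -T*(-5)/(-5) = -(-5)*T*(-⅕) = (5*T)*(-⅕) = -T)
-25*21 + E(8) = -25*21 - 1*8 = -525 - 8 = -533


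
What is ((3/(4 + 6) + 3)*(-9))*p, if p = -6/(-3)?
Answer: -297/5 ≈ -59.400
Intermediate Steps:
p = 2 (p = -6*(-⅓) = 2)
((3/(4 + 6) + 3)*(-9))*p = ((3/(4 + 6) + 3)*(-9))*2 = ((3/10 + 3)*(-9))*2 = ((33/10)*(-9))*2 = -297/10*2 = -297/5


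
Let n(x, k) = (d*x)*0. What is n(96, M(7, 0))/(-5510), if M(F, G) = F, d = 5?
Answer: 0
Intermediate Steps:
n(x, k) = 0 (n(x, k) = (5*x)*0 = 0)
n(96, M(7, 0))/(-5510) = 0/(-5510) = 0*(-1/5510) = 0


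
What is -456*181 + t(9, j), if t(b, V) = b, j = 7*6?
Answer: -82527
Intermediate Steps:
j = 42
-456*181 + t(9, j) = -456*181 + 9 = -82536 + 9 = -82527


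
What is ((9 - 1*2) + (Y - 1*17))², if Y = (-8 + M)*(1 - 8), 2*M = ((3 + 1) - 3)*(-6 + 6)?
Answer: 2116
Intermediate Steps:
M = 0 (M = (((3 + 1) - 3)*(-6 + 6))/2 = ((4 - 3)*0)/2 = (1*0)/2 = (½)*0 = 0)
Y = 56 (Y = (-8 + 0)*(1 - 8) = -8*(-7) = 56)
((9 - 1*2) + (Y - 1*17))² = ((9 - 1*2) + (56 - 1*17))² = ((9 - 2) + (56 - 17))² = (7 + 39)² = 46² = 2116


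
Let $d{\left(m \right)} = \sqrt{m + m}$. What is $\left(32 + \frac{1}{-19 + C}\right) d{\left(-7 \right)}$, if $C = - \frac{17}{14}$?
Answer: $\frac{9042 i \sqrt{14}}{283} \approx 119.55 i$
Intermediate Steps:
$C = - \frac{17}{14}$ ($C = \left(-17\right) \frac{1}{14} = - \frac{17}{14} \approx -1.2143$)
$d{\left(m \right)} = \sqrt{2} \sqrt{m}$ ($d{\left(m \right)} = \sqrt{2 m} = \sqrt{2} \sqrt{m}$)
$\left(32 + \frac{1}{-19 + C}\right) d{\left(-7 \right)} = \left(32 + \frac{1}{-19 - \frac{17}{14}}\right) \sqrt{2} \sqrt{-7} = \left(32 + \frac{1}{- \frac{283}{14}}\right) \sqrt{2} i \sqrt{7} = \left(32 - \frac{14}{283}\right) i \sqrt{14} = \frac{9042 i \sqrt{14}}{283}$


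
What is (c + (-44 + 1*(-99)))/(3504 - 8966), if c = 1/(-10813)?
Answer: 773130/29530303 ≈ 0.026181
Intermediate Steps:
c = -1/10813 ≈ -9.2481e-5
(c + (-44 + 1*(-99)))/(3504 - 8966) = (-1/10813 + (-44 + 1*(-99)))/(3504 - 8966) = (-1/10813 + (-44 - 99))/(-5462) = (-1/10813 - 143)*(-1/5462) = -1546260/10813*(-1/5462) = 773130/29530303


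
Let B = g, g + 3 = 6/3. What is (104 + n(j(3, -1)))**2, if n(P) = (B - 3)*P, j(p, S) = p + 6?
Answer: 4624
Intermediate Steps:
j(p, S) = 6 + p
g = -1 (g = -3 + 6/3 = -3 + 6*(1/3) = -3 + 2 = -1)
B = -1
n(P) = -4*P (n(P) = (-1 - 3)*P = -4*P)
(104 + n(j(3, -1)))**2 = (104 - 4*(6 + 3))**2 = (104 - 4*9)**2 = (104 - 36)**2 = 68**2 = 4624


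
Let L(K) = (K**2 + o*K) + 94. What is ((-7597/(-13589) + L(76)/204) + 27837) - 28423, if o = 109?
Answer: -2228341/4318 ≈ -516.06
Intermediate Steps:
L(K) = 94 + K**2 + 109*K (L(K) = (K**2 + 109*K) + 94 = 94 + K**2 + 109*K)
((-7597/(-13589) + L(76)/204) + 27837) - 28423 = ((-7597/(-13589) + (94 + 76**2 + 109*76)/204) + 27837) - 28423 = ((-7597*(-1/13589) + (94 + 5776 + 8284)*(1/204)) + 27837) - 28423 = ((71/127 + 14154*(1/204)) + 27837) - 28423 = ((71/127 + 2359/34) + 27837) - 28423 = (302007/4318 + 27837) - 28423 = 120502173/4318 - 28423 = -2228341/4318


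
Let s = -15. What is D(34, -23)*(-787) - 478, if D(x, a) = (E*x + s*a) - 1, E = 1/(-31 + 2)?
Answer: -7838216/29 ≈ -2.7028e+5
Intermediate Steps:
E = -1/29 (E = 1/(-29) = -1/29 ≈ -0.034483)
D(x, a) = -1 - 15*a - x/29 (D(x, a) = (-x/29 - 15*a) - 1 = (-15*a - x/29) - 1 = -1 - 15*a - x/29)
D(34, -23)*(-787) - 478 = (-1 - 15*(-23) - 1/29*34)*(-787) - 478 = (-1 + 345 - 34/29)*(-787) - 478 = (9942/29)*(-787) - 478 = -7824354/29 - 478 = -7838216/29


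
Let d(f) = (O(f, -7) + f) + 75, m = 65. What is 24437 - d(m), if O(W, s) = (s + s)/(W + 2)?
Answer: 1627913/67 ≈ 24297.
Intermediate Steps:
O(W, s) = 2*s/(2 + W) (O(W, s) = (2*s)/(2 + W) = 2*s/(2 + W))
d(f) = 75 + f - 14/(2 + f) (d(f) = (2*(-7)/(2 + f) + f) + 75 = (-14/(2 + f) + f) + 75 = (f - 14/(2 + f)) + 75 = 75 + f - 14/(2 + f))
24437 - d(m) = 24437 - (-14 + (2 + 65)*(75 + 65))/(2 + 65) = 24437 - (-14 + 67*140)/67 = 24437 - (-14 + 9380)/67 = 24437 - 9366/67 = 1627913/67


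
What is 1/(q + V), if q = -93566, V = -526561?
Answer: -1/620127 ≈ -1.6126e-6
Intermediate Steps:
1/(q + V) = 1/(-93566 - 526561) = 1/(-620127) = -1/620127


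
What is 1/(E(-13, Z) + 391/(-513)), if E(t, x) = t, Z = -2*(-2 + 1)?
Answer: -513/7060 ≈ -0.072663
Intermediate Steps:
Z = 2 (Z = -2*(-1) = 2)
1/(E(-13, Z) + 391/(-513)) = 1/(-13 + 391/(-513)) = 1/(-13 + 391*(-1/513)) = 1/(-13 - 391/513) = 1/(-7060/513) = -513/7060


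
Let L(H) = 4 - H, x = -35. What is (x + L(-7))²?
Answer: 576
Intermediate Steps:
(x + L(-7))² = (-35 + (4 - 1*(-7)))² = (-35 + (4 + 7))² = (-35 + 11)² = (-24)² = 576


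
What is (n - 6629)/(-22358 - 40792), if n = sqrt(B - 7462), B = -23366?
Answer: 6629/63150 - I*sqrt(7707)/31575 ≈ 0.10497 - 0.0027803*I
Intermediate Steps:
n = 2*I*sqrt(7707) (n = sqrt(-23366 - 7462) = sqrt(-30828) = 2*I*sqrt(7707) ≈ 175.58*I)
(n - 6629)/(-22358 - 40792) = (2*I*sqrt(7707) - 6629)/(-22358 - 40792) = (-6629 + 2*I*sqrt(7707))/(-63150) = (-6629 + 2*I*sqrt(7707))*(-1/63150) = 6629/63150 - I*sqrt(7707)/31575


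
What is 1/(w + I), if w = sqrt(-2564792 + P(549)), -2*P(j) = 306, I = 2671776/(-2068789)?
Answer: -5527340799264/10977684276077400521 - 4279887926521*I*sqrt(2564945)/10977684276077400521 ≈ -5.0351e-7 - 0.0006244*I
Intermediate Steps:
I = -2671776/2068789 (I = 2671776*(-1/2068789) = -2671776/2068789 ≈ -1.2915)
P(j) = -153 (P(j) = -1/2*306 = -153)
w = I*sqrt(2564945) (w = sqrt(-2564792 - 153) = sqrt(-2564945) = I*sqrt(2564945) ≈ 1601.5*I)
1/(w + I) = 1/(I*sqrt(2564945) - 2671776/2068789) = 1/(-2671776/2068789 + I*sqrt(2564945))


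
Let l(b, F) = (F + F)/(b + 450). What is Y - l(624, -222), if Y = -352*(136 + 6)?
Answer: -8947062/179 ≈ -49984.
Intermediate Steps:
l(b, F) = 2*F/(450 + b) (l(b, F) = (2*F)/(450 + b) = 2*F/(450 + b))
Y = -49984 (Y = -352*142 = -49984)
Y - l(624, -222) = -49984 - 2*(-222)/(450 + 624) = -49984 - 2*(-222)/1074 = -49984 - 1*(-74/179) = -49984 + 74/179 = -8947062/179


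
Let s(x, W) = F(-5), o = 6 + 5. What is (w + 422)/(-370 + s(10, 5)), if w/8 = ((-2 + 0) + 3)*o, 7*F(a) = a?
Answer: -238/173 ≈ -1.3757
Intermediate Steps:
F(a) = a/7
o = 11
s(x, W) = -5/7 (s(x, W) = (1/7)*(-5) = -5/7)
w = 88 (w = 8*(((-2 + 0) + 3)*11) = 8*((-2 + 3)*11) = 8*(1*11) = 8*11 = 88)
(w + 422)/(-370 + s(10, 5)) = (88 + 422)/(-370 - 5/7) = 510/(-2595/7) = 510*(-7/2595) = -238/173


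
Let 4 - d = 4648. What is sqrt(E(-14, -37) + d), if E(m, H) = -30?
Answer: I*sqrt(4674) ≈ 68.367*I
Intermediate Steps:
d = -4644 (d = 4 - 1*4648 = 4 - 4648 = -4644)
sqrt(E(-14, -37) + d) = sqrt(-30 - 4644) = sqrt(-4674) = I*sqrt(4674)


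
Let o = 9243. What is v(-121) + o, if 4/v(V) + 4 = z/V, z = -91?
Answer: 3632015/393 ≈ 9241.8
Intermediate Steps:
v(V) = 4/(-4 - 91/V)
v(-121) + o = -4*(-121)/(91 + 4*(-121)) + 9243 = -4*(-121)/(91 - 484) + 9243 = -4*(-121)/(-393) + 9243 = -4*(-121)*(-1/393) + 9243 = -484/393 + 9243 = 3632015/393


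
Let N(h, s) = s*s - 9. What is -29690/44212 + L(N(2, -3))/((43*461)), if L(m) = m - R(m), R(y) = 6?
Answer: -294405071/438207238 ≈ -0.67184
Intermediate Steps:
N(h, s) = -9 + s**2 (N(h, s) = s**2 - 9 = -9 + s**2)
L(m) = -6 + m (L(m) = m - 1*6 = m - 6 = -6 + m)
-29690/44212 + L(N(2, -3))/((43*461)) = -29690/44212 + (-6 + (-9 + (-3)**2))/((43*461)) = -29690*1/44212 + (-6 + (-9 + 9))/19823 = -14845/22106 + (-6 + 0)*(1/19823) = -14845/22106 - 6*1/19823 = -14845/22106 - 6/19823 = -294405071/438207238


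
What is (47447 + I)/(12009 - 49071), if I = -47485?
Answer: 19/18531 ≈ 0.0010253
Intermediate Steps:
(47447 + I)/(12009 - 49071) = (47447 - 47485)/(12009 - 49071) = -38/(-37062) = -38*(-1/37062) = 19/18531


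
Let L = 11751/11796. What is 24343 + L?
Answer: 95720593/3932 ≈ 24344.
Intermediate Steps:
L = 3917/3932 (L = 11751*(1/11796) = 3917/3932 ≈ 0.99619)
24343 + L = 24343 + 3917/3932 = 95720593/3932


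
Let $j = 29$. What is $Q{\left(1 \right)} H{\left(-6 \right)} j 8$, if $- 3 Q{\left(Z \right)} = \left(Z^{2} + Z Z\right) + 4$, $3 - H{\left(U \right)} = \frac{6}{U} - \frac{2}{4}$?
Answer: $-2088$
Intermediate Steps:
$H{\left(U \right)} = \frac{7}{2} - \frac{6}{U}$ ($H{\left(U \right)} = 3 - \left(\frac{6}{U} - \frac{2}{4}\right) = 3 - \left(\frac{6}{U} - \frac{1}{2}\right) = 3 - \left(- \frac{1}{2} + \frac{6}{U}\right) = 3 + \left(\frac{1}{2} - \frac{6}{U}\right) = \frac{7}{2} - \frac{6}{U}$)
$Q{\left(Z \right)} = - \frac{4}{3} - \frac{2 Z^{2}}{3}$ ($Q{\left(Z \right)} = - \frac{\left(Z^{2} + Z Z\right) + 4}{3} = - \frac{\left(Z^{2} + Z^{2}\right) + 4}{3} = - \frac{2 Z^{2} + 4}{3} = - \frac{4 + 2 Z^{2}}{3} = - \frac{4}{3} - \frac{2 Z^{2}}{3}$)
$Q{\left(1 \right)} H{\left(-6 \right)} j 8 = \left(- \frac{4}{3} - \frac{2 \cdot 1^{2}}{3}\right) \left(\frac{7}{2} - \frac{6}{-6}\right) 29 \cdot 8 = \left(- \frac{4}{3} - \frac{2}{3}\right) \left(\frac{7}{2} - -1\right) 29 \cdot 8 = \left(- \frac{4}{3} - \frac{2}{3}\right) \left(\frac{7}{2} + 1\right) 29 \cdot 8 = \left(-2\right) \frac{9}{2} \cdot 29 \cdot 8 = \left(-9\right) 29 \cdot 8 = \left(-261\right) 8 = -2088$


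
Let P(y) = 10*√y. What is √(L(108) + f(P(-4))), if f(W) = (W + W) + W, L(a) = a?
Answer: 2*√(27 + 15*I) ≈ 10.76 + 2.7882*I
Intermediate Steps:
f(W) = 3*W (f(W) = 2*W + W = 3*W)
√(L(108) + f(P(-4))) = √(108 + 3*(10*√(-4))) = √(108 + 3*(10*(2*I))) = √(108 + 3*(20*I)) = √(108 + 60*I)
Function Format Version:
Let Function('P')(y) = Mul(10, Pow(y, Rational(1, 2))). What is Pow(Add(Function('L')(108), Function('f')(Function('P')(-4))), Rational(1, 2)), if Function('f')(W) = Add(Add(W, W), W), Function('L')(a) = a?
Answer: Mul(2, Pow(Add(27, Mul(15, I)), Rational(1, 2))) ≈ Add(10.760, Mul(2.7882, I))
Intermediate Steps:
Function('f')(W) = Mul(3, W) (Function('f')(W) = Add(Mul(2, W), W) = Mul(3, W))
Pow(Add(Function('L')(108), Function('f')(Function('P')(-4))), Rational(1, 2)) = Pow(Add(108, Mul(3, Mul(10, Pow(-4, Rational(1, 2))))), Rational(1, 2)) = Pow(Add(108, Mul(3, Mul(10, Mul(2, I)))), Rational(1, 2)) = Pow(Add(108, Mul(3, Mul(20, I))), Rational(1, 2)) = Pow(Add(108, Mul(60, I)), Rational(1, 2))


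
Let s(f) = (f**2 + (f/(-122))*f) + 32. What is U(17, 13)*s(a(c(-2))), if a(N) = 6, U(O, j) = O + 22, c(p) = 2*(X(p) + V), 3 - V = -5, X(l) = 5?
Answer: 161070/61 ≈ 2640.5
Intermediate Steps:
V = 8 (V = 3 - 1*(-5) = 3 + 5 = 8)
c(p) = 26 (c(p) = 2*(5 + 8) = 2*13 = 26)
U(O, j) = 22 + O
s(f) = 32 + 121*f**2/122 (s(f) = (f**2 + (f*(-1/122))*f) + 32 = (f**2 + (-f/122)*f) + 32 = (f**2 - f**2/122) + 32 = 121*f**2/122 + 32 = 32 + 121*f**2/122)
U(17, 13)*s(a(c(-2))) = (22 + 17)*(32 + (121/122)*6**2) = 39*(32 + (121/122)*36) = 39*(32 + 2178/61) = 39*(4130/61) = 161070/61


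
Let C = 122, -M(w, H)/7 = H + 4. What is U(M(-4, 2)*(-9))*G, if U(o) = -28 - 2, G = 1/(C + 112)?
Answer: -5/39 ≈ -0.12821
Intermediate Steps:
M(w, H) = -28 - 7*H (M(w, H) = -7*(H + 4) = -7*(4 + H) = -28 - 7*H)
G = 1/234 (G = 1/(122 + 112) = 1/234 ≈ 0.0042735)
U(o) = -30
U(M(-4, 2)*(-9))*G = -30*1/234 = -5/39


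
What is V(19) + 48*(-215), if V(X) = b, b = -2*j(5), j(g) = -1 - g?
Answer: -10308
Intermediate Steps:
b = 12 (b = -2*(-1 - 1*5) = -2*(-1 - 5) = -2*(-6) = 12)
V(X) = 12
V(19) + 48*(-215) = 12 + 48*(-215) = 12 - 10320 = -10308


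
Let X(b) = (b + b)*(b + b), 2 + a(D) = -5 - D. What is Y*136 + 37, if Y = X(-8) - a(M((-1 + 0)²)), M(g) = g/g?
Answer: 35941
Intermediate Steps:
M(g) = 1
a(D) = -7 - D (a(D) = -2 + (-5 - D) = -7 - D)
X(b) = 4*b² (X(b) = (2*b)*(2*b) = 4*b²)
Y = 264 (Y = 4*(-8)² - (-7 - 1*1) = 4*64 - (-7 - 1) = 256 - 1*(-8) = 256 + 8 = 264)
Y*136 + 37 = 264*136 + 37 = 35904 + 37 = 35941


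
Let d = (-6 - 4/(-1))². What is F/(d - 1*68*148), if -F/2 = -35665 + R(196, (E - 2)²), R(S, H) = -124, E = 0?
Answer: -35789/5030 ≈ -7.1151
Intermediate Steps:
d = 4 (d = (-6 - 4*(-1))² = (-6 - 1*(-4))² = (-6 + 4)² = (-2)² = 4)
F = 71578 (F = -2*(-35665 - 124) = -2*(-35789) = 71578)
F/(d - 1*68*148) = 71578/(4 - 1*68*148) = 71578/(4 - 68*148) = 71578/(4 - 10064) = 71578/(-10060) = 71578*(-1/10060) = -35789/5030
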